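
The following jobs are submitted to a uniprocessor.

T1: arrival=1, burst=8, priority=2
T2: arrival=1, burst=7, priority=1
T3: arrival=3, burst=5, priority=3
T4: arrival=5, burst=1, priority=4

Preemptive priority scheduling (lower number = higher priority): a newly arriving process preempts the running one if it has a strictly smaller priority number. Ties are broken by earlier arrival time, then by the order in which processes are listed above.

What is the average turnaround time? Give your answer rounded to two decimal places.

14.25

Schedule: | idle 0-1 | T2 1-8 | T1 8-16 | T3 16-21 | T4 21-22 |
Completion: T1=16  T2=8  T3=21  T4=22
Turnaround (C−A): T1=15  T2=7  T3=18  T4=17
Turnaround times: T1=15, T2=7, T3=18, T4=17
Average turnaround = (15+7+18+17) / 4 = 57/4 = 14.25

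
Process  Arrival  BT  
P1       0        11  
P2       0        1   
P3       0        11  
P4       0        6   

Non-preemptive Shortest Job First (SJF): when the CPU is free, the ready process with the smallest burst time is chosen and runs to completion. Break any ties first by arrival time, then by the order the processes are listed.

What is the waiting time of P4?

Gantt: | P2 0-1 | P4 1-7 | P1 7-18 | P3 18-29 |
Completion: P1=18  P2=1  P3=29  P4=7
Turnaround (C−A): P1=18  P2=1  P3=29  P4=7
Waiting(P4) = turnaround − burst = 7 − 6 = 1

1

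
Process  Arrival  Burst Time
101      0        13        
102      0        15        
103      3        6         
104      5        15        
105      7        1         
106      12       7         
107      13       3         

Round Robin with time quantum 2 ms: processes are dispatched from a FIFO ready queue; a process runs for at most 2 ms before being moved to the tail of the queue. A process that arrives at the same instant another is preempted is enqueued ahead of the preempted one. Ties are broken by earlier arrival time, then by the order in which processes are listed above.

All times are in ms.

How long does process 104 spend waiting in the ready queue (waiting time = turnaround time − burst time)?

Schedule: | 101 0-2 | 102 2-4 | 101 4-6 | 103 6-8 | 102 8-10 | 104 10-12 | 101 12-14 | 105 14-15 | 103 15-17 | 102 17-19 | 106 19-21 | 104 21-23 | 107 23-25 | 101 25-27 | 103 27-29 | 102 29-31 | 106 31-33 | 104 33-35 | 107 35-36 | 101 36-38 | 102 38-40 | 106 40-42 | 104 42-44 | 101 44-46 | 102 46-48 | 106 48-49 | 104 49-51 | 101 51-52 | 102 52-54 | 104 54-56 | 102 56-57 | 104 57-60 |
Completion: 101=52  102=57  103=29  104=60  105=15  106=49  107=36
Turnaround (C−A): 101=52  102=57  103=26  104=55  105=8  106=37  107=23
Waiting(104) = turnaround − burst = 55 − 15 = 40

40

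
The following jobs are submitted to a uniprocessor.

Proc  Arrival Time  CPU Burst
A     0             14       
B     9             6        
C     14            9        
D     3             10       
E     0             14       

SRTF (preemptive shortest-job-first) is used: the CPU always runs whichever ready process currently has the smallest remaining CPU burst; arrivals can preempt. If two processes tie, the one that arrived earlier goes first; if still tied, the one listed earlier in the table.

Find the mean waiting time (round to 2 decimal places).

Gantt: | A 0-3 | D 3-13 | B 13-19 | C 19-28 | A 28-39 | E 39-53 |
Completion: A=39  B=19  C=28  D=13  E=53
Turnaround (C−A): A=39  B=10  C=14  D=10  E=53
Waiting times: A=25, B=4, C=5, D=0, E=39
Average waiting = (25+4+5+0+39) / 5 = 73/5 = 14.60

14.60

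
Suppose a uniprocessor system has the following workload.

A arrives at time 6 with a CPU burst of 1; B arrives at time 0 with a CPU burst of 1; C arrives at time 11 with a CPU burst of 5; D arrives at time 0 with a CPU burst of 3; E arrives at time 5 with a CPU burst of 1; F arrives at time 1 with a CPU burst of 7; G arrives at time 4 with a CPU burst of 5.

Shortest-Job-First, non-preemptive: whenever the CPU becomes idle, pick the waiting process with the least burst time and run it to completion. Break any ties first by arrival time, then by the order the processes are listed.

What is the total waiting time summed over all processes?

Timeline: | B 0-1 | D 1-4 | G 4-9 | E 9-10 | A 10-11 | C 11-16 | F 16-23 |
Completion: A=11  B=1  C=16  D=4  E=10  F=23  G=9
Turnaround (C−A): A=5  B=1  C=5  D=4  E=5  F=22  G=5
Waiting = turnaround − burst: A=4, B=0, C=0, D=1, E=4, F=15, G=0
Total waiting = 4 + 0 + 0 + 1 + 4 + 15 + 0 = 24

24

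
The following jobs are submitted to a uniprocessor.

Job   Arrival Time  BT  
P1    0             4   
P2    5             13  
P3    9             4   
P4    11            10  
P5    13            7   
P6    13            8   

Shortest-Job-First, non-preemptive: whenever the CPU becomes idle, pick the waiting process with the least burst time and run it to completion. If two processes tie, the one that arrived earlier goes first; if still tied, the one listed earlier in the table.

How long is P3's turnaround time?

13

Timeline: | P1 0-4 | idle 4-5 | P2 5-18 | P3 18-22 | P5 22-29 | P6 29-37 | P4 37-47 |
Completion: P1=4  P2=18  P3=22  P4=47  P5=29  P6=37
Turnaround (C−A): P1=4  P2=13  P3=13  P4=36  P5=16  P6=24
Turnaround(P3) = completion − arrival = 22 − 9 = 13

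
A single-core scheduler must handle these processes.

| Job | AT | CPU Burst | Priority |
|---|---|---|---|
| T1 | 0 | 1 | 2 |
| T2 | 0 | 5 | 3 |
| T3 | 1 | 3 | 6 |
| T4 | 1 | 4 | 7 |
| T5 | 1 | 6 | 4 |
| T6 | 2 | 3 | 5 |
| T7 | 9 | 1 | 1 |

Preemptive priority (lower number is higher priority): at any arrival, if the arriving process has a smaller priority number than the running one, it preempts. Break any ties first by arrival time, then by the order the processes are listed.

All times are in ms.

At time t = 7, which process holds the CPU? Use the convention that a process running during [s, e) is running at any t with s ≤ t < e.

T5

Schedule: | T1 0-1 | T2 1-6 | T5 6-9 | T7 9-10 | T5 10-13 | T6 13-16 | T3 16-19 | T4 19-23 |
Completion: T1=1  T2=6  T3=19  T4=23  T5=13  T6=16  T7=10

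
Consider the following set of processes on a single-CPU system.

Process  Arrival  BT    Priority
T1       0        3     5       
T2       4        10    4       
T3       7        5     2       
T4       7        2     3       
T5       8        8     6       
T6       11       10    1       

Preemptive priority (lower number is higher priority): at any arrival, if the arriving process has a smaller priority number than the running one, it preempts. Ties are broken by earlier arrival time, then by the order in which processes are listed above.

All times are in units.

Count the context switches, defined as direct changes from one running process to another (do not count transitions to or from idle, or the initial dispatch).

Timeline: | T1 0-3 | idle 3-4 | T2 4-7 | T3 7-11 | T6 11-21 | T3 21-22 | T4 22-24 | T2 24-31 | T5 31-39 |
Completion: T1=3  T2=31  T3=22  T4=24  T5=39  T6=21
Turnaround (C−A): T1=3  T2=27  T3=15  T4=17  T5=31  T6=10

6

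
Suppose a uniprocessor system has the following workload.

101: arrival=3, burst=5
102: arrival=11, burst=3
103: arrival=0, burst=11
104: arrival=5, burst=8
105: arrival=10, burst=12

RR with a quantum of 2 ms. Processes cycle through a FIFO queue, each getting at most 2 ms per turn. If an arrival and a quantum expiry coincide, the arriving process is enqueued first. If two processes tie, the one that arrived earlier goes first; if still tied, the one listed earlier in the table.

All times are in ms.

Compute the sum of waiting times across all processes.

82

Schedule: | 103 0-4 | 101 4-6 | 103 6-8 | 104 8-10 | 101 10-12 | 103 12-14 | 105 14-16 | 104 16-18 | 102 18-20 | 101 20-21 | 103 21-23 | 105 23-25 | 104 25-27 | 102 27-28 | 103 28-29 | 105 29-31 | 104 31-33 | 105 33-39 |
Completion: 101=21  102=28  103=29  104=33  105=39
Waiting = turnaround − burst: 101=13, 102=14, 103=18, 104=20, 105=17
Total waiting = 13 + 14 + 18 + 20 + 17 = 82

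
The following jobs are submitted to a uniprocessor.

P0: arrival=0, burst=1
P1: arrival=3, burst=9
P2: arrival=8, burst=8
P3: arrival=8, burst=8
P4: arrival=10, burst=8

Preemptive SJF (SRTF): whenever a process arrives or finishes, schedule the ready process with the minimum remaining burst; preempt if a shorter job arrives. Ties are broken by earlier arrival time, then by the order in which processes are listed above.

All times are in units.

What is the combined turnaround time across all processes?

Timeline: | P0 0-1 | idle 1-3 | P1 3-12 | P2 12-20 | P3 20-28 | P4 28-36 |
Completion: P0=1  P1=12  P2=20  P3=28  P4=36
Turnaround = completion − arrival: P0=1, P1=9, P2=12, P3=20, P4=26
Total turnaround = 1 + 9 + 12 + 20 + 26 = 68

68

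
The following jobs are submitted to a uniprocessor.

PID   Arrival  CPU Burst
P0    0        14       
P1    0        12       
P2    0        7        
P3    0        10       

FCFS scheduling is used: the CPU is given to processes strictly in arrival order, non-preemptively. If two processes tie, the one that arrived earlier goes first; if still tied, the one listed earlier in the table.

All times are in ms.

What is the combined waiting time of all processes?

73

Gantt: | P0 0-14 | P1 14-26 | P2 26-33 | P3 33-43 |
Completion: P0=14  P1=26  P2=33  P3=43
Waiting = turnaround − burst: P0=0, P1=14, P2=26, P3=33
Total waiting = 0 + 14 + 26 + 33 = 73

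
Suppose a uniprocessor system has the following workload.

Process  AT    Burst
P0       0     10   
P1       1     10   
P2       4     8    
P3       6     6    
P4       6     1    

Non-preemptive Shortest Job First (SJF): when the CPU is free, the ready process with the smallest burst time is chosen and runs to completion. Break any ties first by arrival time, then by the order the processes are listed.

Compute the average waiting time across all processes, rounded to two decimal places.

Timeline: | P0 0-10 | P4 10-11 | P3 11-17 | P2 17-25 | P1 25-35 |
Completion: P0=10  P1=35  P2=25  P3=17  P4=11
Waiting times: P0=0, P1=24, P2=13, P3=5, P4=4
Average waiting = (0+24+13+5+4) / 5 = 46/5 = 9.20

9.20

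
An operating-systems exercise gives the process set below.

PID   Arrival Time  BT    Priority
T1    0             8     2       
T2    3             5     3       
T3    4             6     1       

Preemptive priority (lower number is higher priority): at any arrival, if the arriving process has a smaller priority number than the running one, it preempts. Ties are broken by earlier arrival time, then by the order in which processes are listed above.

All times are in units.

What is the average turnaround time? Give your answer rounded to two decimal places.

Schedule: | T1 0-4 | T3 4-10 | T1 10-14 | T2 14-19 |
Completion: T1=14  T2=19  T3=10
Turnaround (C−A): T1=14  T2=16  T3=6
Turnaround times: T1=14, T2=16, T3=6
Average turnaround = (14+16+6) / 3 = 36/3 = 12.00

12.00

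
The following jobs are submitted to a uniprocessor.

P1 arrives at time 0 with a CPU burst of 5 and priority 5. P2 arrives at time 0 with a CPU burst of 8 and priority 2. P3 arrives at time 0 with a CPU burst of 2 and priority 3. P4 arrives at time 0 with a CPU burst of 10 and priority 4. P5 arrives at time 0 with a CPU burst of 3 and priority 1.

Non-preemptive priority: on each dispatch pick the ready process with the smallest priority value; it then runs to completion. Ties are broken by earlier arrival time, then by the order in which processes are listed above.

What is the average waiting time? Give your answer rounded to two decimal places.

10.00

Timeline: | P5 0-3 | P2 3-11 | P3 11-13 | P4 13-23 | P1 23-28 |
Completion: P1=28  P2=11  P3=13  P4=23  P5=3
Waiting times: P1=23, P2=3, P3=11, P4=13, P5=0
Average waiting = (23+3+11+13+0) / 5 = 50/5 = 10.00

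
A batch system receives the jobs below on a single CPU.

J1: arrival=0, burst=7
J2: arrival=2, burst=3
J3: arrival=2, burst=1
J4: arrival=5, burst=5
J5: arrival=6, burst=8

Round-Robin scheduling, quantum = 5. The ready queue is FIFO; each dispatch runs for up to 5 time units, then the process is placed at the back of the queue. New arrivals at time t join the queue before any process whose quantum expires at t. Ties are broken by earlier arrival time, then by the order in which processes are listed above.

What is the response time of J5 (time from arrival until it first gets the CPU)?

10

Schedule: | J1 0-5 | J2 5-8 | J3 8-9 | J4 9-14 | J1 14-16 | J5 16-24 |
Completion: J1=16  J2=8  J3=9  J4=14  J5=24
Turnaround (C−A): J1=16  J2=6  J3=7  J4=9  J5=18
Response(J5) = first start − arrival = 16 − 6 = 10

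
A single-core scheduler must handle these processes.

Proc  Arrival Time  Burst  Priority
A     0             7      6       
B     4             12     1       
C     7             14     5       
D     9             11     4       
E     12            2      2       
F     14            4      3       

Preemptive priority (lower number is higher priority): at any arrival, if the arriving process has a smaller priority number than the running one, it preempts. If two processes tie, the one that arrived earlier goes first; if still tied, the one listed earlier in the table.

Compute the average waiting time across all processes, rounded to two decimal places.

Gantt: | A 0-4 | B 4-16 | E 16-18 | F 18-22 | D 22-33 | C 33-47 | A 47-50 |
Completion: A=50  B=16  C=47  D=33  E=18  F=22
Waiting times: A=43, B=0, C=26, D=13, E=4, F=4
Average waiting = (43+0+26+13+4+4) / 6 = 90/6 = 15.00

15.00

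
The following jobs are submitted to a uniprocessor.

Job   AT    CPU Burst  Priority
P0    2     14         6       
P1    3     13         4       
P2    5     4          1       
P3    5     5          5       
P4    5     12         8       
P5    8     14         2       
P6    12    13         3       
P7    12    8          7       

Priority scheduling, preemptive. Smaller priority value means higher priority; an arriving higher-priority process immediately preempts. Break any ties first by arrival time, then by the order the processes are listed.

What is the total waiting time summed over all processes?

Schedule: | idle 0-2 | P0 2-3 | P1 3-5 | P2 5-9 | P5 9-23 | P6 23-36 | P1 36-47 | P3 47-52 | P0 52-65 | P7 65-73 | P4 73-85 |
Completion: P0=65  P1=47  P2=9  P3=52  P4=85  P5=23  P6=36  P7=73
Turnaround (C−A): P0=63  P1=44  P2=4  P3=47  P4=80  P5=15  P6=24  P7=61
Waiting = turnaround − burst: P0=49, P1=31, P2=0, P3=42, P4=68, P5=1, P6=11, P7=53
Total waiting = 49 + 31 + 0 + 42 + 68 + 1 + 11 + 53 = 255

255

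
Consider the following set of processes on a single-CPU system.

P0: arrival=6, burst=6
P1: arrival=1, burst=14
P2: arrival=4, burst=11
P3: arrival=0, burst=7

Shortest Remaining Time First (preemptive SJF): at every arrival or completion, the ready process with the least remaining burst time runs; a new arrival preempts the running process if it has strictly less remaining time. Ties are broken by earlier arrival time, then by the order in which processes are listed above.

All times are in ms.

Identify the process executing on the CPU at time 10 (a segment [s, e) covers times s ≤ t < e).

P0

Schedule: | P3 0-7 | P0 7-13 | P2 13-24 | P1 24-38 |
Completion: P0=13  P1=38  P2=24  P3=7
Turnaround (C−A): P0=7  P1=37  P2=20  P3=7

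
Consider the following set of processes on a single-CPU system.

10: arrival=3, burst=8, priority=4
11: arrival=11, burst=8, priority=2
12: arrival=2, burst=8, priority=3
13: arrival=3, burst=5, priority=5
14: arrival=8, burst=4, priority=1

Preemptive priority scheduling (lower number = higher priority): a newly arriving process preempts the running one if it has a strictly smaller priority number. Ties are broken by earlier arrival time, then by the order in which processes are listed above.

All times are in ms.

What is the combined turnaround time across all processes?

Gantt: | idle 0-2 | 12 2-8 | 14 8-12 | 11 12-20 | 12 20-22 | 10 22-30 | 13 30-35 |
Completion: 10=30  11=20  12=22  13=35  14=12
Turnaround (C−A): 10=27  11=9  12=20  13=32  14=4
Turnaround = completion − arrival: 10=27, 11=9, 12=20, 13=32, 14=4
Total turnaround = 27 + 9 + 20 + 32 + 4 = 92

92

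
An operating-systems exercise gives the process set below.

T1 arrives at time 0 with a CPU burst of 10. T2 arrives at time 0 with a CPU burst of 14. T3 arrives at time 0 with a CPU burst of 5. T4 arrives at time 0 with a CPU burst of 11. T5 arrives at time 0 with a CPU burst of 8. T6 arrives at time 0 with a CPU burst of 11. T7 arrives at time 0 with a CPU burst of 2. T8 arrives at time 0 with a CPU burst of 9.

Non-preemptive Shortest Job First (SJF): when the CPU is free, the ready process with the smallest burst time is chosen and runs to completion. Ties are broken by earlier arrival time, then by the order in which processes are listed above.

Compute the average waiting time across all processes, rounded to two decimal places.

22.88

Schedule: | T7 0-2 | T3 2-7 | T5 7-15 | T8 15-24 | T1 24-34 | T4 34-45 | T6 45-56 | T2 56-70 |
Completion: T1=34  T2=70  T3=7  T4=45  T5=15  T6=56  T7=2  T8=24
Waiting times: T1=24, T2=56, T3=2, T4=34, T5=7, T6=45, T7=0, T8=15
Average waiting = (24+56+2+34+7+45+0+15) / 8 = 183/8 = 22.88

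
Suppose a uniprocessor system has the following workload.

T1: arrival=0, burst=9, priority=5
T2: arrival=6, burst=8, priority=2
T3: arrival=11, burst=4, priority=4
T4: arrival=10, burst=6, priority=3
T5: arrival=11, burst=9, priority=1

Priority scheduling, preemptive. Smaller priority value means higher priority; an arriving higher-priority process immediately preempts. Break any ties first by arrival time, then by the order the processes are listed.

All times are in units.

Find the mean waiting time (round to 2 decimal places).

13.40

Timeline: | T1 0-6 | T2 6-11 | T5 11-20 | T2 20-23 | T4 23-29 | T3 29-33 | T1 33-36 |
Completion: T1=36  T2=23  T3=33  T4=29  T5=20
Waiting times: T1=27, T2=9, T3=18, T4=13, T5=0
Average waiting = (27+9+18+13+0) / 5 = 67/5 = 13.40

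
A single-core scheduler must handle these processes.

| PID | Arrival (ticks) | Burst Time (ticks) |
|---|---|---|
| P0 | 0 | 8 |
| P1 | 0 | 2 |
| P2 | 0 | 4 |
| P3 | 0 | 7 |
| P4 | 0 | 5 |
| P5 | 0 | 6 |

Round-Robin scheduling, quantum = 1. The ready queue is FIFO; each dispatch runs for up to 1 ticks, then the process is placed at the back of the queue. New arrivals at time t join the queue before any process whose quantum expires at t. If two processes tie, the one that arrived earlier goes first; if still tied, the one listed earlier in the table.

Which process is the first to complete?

Schedule: | P0 0-1 | P1 1-2 | P2 2-3 | P3 3-4 | P4 4-5 | P5 5-6 | P0 6-7 | P1 7-8 | P2 8-9 | P3 9-10 | P4 10-11 | P5 11-12 | P0 12-13 | P2 13-14 | P3 14-15 | P4 15-16 | P5 16-17 | P0 17-18 | P2 18-19 | P3 19-20 | P4 20-21 | P5 21-22 | P0 22-23 | P3 23-24 | P4 24-25 | P5 25-26 | P0 26-27 | P3 27-28 | P5 28-29 | P0 29-30 | P3 30-31 | P0 31-32 |
Completion: P0=32  P1=8  P2=19  P3=31  P4=25  P5=29
Turnaround (C−A): P0=32  P1=8  P2=19  P3=31  P4=25  P5=29
Finish order: P1 → P2 → P4 → P5 → P3 → P0

P1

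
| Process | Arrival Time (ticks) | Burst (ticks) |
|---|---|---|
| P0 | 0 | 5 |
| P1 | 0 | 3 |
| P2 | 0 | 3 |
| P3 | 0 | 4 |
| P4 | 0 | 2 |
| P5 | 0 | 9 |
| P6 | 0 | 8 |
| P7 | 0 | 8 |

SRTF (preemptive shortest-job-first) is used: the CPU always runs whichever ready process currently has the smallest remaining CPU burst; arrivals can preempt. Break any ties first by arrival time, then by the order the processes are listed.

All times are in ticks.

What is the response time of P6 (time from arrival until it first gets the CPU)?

17

Gantt: | P4 0-2 | P1 2-5 | P2 5-8 | P3 8-12 | P0 12-17 | P6 17-25 | P7 25-33 | P5 33-42 |
Completion: P0=17  P1=5  P2=8  P3=12  P4=2  P5=42  P6=25  P7=33
Response(P6) = first start − arrival = 17 − 0 = 17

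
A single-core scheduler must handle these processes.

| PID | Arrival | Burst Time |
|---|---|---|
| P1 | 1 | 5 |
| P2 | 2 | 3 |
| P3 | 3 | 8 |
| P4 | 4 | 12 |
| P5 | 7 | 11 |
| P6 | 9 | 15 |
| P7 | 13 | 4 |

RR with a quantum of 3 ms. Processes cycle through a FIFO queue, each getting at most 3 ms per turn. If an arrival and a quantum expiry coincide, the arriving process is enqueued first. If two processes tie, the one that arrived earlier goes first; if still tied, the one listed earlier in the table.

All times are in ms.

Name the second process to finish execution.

P1

Timeline: | idle 0-1 | P1 1-4 | P2 4-7 | P3 7-10 | P4 10-13 | P1 13-15 | P5 15-18 | P6 18-21 | P3 21-24 | P7 24-27 | P4 27-30 | P5 30-33 | P6 33-36 | P3 36-38 | P7 38-39 | P4 39-42 | P5 42-45 | P6 45-48 | P4 48-51 | P5 51-53 | P6 53-59 |
Completion: P1=15  P2=7  P3=38  P4=51  P5=53  P6=59  P7=39
Turnaround (C−A): P1=14  P2=5  P3=35  P4=47  P5=46  P6=50  P7=26
Finish order: P2 → P1 → P3 → P7 → P4 → P5 → P6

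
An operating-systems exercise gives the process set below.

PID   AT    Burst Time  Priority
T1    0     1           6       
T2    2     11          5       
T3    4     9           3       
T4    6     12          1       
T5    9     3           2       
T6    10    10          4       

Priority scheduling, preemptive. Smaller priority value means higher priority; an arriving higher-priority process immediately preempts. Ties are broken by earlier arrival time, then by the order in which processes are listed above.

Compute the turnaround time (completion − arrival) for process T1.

Timeline: | T1 0-1 | idle 1-2 | T2 2-4 | T3 4-6 | T4 6-18 | T5 18-21 | T3 21-28 | T6 28-38 | T2 38-47 |
Completion: T1=1  T2=47  T3=28  T4=18  T5=21  T6=38
Turnaround (C−A): T1=1  T2=45  T3=24  T4=12  T5=12  T6=28
Turnaround(T1) = completion − arrival = 1 − 0 = 1

1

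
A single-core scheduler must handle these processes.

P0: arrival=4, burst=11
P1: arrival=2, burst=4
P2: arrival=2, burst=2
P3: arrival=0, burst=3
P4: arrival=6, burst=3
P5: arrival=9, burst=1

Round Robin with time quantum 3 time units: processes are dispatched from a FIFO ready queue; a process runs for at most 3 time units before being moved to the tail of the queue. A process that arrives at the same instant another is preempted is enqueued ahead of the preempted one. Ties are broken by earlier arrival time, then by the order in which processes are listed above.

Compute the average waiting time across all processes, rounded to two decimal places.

5.50

Gantt: | P3 0-3 | P1 3-6 | P2 6-8 | P0 8-11 | P4 11-14 | P1 14-15 | P5 15-16 | P0 16-24 |
Completion: P0=24  P1=15  P2=8  P3=3  P4=14  P5=16
Turnaround (C−A): P0=20  P1=13  P2=6  P3=3  P4=8  P5=7
Waiting times: P0=9, P1=9, P2=4, P3=0, P4=5, P5=6
Average waiting = (9+9+4+0+5+6) / 6 = 33/6 = 5.50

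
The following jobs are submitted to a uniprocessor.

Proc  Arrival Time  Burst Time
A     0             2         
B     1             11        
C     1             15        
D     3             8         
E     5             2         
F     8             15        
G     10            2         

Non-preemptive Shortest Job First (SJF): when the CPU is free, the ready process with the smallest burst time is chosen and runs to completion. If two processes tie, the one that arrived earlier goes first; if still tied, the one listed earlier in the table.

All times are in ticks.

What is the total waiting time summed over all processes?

84

Schedule: | A 0-2 | B 2-13 | E 13-15 | G 15-17 | D 17-25 | C 25-40 | F 40-55 |
Completion: A=2  B=13  C=40  D=25  E=15  F=55  G=17
Turnaround (C−A): A=2  B=12  C=39  D=22  E=10  F=47  G=7
Waiting = turnaround − burst: A=0, B=1, C=24, D=14, E=8, F=32, G=5
Total waiting = 0 + 1 + 24 + 14 + 8 + 32 + 5 = 84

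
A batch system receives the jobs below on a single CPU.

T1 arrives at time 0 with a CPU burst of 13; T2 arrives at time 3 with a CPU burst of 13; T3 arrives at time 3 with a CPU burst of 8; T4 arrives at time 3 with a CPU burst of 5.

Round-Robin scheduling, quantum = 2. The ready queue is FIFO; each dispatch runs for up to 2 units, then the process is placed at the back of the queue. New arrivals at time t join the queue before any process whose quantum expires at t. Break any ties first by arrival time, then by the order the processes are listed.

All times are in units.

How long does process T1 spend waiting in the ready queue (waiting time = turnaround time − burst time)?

23

Schedule: | T1 0-4 | T2 4-6 | T3 6-8 | T4 8-10 | T1 10-12 | T2 12-14 | T3 14-16 | T4 16-18 | T1 18-20 | T2 20-22 | T3 22-24 | T4 24-25 | T1 25-27 | T2 27-29 | T3 29-31 | T1 31-33 | T2 33-35 | T1 35-36 | T2 36-39 |
Completion: T1=36  T2=39  T3=31  T4=25
Turnaround (C−A): T1=36  T2=36  T3=28  T4=22
Waiting(T1) = turnaround − burst = 36 − 13 = 23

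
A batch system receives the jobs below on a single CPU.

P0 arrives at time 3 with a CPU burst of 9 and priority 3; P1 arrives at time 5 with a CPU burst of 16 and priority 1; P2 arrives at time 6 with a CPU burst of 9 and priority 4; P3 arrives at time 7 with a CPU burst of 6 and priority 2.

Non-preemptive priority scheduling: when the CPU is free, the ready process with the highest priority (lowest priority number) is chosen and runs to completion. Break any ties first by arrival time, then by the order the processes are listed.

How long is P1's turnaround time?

23

Schedule: | idle 0-3 | P0 3-12 | P1 12-28 | P3 28-34 | P2 34-43 |
Completion: P0=12  P1=28  P2=43  P3=34
Turnaround(P1) = completion − arrival = 28 − 5 = 23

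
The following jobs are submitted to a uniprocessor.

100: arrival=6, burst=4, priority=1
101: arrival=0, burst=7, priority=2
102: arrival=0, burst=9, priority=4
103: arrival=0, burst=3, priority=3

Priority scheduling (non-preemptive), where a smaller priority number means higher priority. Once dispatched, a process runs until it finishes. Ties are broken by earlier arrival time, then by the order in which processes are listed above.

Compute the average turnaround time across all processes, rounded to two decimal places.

Timeline: | 101 0-7 | 100 7-11 | 103 11-14 | 102 14-23 |
Completion: 100=11  101=7  102=23  103=14
Turnaround times: 100=5, 101=7, 102=23, 103=14
Average turnaround = (5+7+23+14) / 4 = 49/4 = 12.25

12.25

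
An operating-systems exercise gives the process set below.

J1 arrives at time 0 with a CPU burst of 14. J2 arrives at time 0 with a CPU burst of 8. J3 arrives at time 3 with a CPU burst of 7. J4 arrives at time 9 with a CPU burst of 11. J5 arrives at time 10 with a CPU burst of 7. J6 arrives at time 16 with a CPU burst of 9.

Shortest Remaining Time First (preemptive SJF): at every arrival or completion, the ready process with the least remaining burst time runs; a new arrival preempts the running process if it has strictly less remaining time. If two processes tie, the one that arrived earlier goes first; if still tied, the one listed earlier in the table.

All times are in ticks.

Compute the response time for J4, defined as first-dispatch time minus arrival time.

Gantt: | J2 0-8 | J3 8-15 | J5 15-22 | J6 22-31 | J4 31-42 | J1 42-56 |
Completion: J1=56  J2=8  J3=15  J4=42  J5=22  J6=31
Response(J4) = first start − arrival = 31 − 9 = 22

22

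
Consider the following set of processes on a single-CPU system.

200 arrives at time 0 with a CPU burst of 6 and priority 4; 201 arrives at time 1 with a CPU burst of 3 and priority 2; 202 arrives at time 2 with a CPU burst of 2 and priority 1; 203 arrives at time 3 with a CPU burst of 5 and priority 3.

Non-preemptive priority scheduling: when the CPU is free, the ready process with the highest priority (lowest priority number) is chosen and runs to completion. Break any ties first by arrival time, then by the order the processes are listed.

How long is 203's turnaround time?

Schedule: | 200 0-6 | 202 6-8 | 201 8-11 | 203 11-16 |
Completion: 200=6  201=11  202=8  203=16
Turnaround(203) = completion − arrival = 16 − 3 = 13

13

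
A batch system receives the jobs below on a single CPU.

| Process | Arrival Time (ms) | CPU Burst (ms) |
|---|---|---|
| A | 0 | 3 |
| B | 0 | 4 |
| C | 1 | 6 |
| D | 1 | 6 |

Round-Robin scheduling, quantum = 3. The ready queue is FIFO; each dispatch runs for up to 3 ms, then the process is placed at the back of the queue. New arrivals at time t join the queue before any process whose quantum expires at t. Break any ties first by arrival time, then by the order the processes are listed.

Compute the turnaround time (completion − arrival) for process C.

15

Timeline: | A 0-3 | B 3-6 | C 6-9 | D 9-12 | B 12-13 | C 13-16 | D 16-19 |
Completion: A=3  B=13  C=16  D=19
Turnaround(C) = completion − arrival = 16 − 1 = 15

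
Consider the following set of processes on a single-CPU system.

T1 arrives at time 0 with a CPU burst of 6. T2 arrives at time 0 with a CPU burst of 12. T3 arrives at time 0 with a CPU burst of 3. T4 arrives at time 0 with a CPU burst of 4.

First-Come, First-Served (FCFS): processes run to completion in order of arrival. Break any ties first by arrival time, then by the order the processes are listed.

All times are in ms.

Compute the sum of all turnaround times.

70

Timeline: | T1 0-6 | T2 6-18 | T3 18-21 | T4 21-25 |
Completion: T1=6  T2=18  T3=21  T4=25
Turnaround (C−A): T1=6  T2=18  T3=21  T4=25
Turnaround = completion − arrival: T1=6, T2=18, T3=21, T4=25
Total turnaround = 6 + 18 + 21 + 25 = 70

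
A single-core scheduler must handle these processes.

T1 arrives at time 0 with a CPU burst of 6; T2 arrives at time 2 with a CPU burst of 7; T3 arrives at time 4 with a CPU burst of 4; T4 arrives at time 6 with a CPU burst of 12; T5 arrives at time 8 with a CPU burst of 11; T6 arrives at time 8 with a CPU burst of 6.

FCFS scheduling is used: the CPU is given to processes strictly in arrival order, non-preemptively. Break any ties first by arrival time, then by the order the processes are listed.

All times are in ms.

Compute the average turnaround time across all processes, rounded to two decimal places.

20.50

Timeline: | T1 0-6 | T2 6-13 | T3 13-17 | T4 17-29 | T5 29-40 | T6 40-46 |
Completion: T1=6  T2=13  T3=17  T4=29  T5=40  T6=46
Turnaround times: T1=6, T2=11, T3=13, T4=23, T5=32, T6=38
Average turnaround = (6+11+13+23+32+38) / 6 = 123/6 = 20.50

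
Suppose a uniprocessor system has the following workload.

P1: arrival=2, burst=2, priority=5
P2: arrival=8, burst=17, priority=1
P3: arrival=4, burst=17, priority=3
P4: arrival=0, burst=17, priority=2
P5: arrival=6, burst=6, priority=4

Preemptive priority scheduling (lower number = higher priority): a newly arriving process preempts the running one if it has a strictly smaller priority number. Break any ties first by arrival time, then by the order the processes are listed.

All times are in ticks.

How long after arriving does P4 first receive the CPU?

Timeline: | P4 0-8 | P2 8-25 | P4 25-34 | P3 34-51 | P5 51-57 | P1 57-59 |
Completion: P1=59  P2=25  P3=51  P4=34  P5=57
Turnaround (C−A): P1=57  P2=17  P3=47  P4=34  P5=51
Response(P4) = first start − arrival = 0 − 0 = 0

0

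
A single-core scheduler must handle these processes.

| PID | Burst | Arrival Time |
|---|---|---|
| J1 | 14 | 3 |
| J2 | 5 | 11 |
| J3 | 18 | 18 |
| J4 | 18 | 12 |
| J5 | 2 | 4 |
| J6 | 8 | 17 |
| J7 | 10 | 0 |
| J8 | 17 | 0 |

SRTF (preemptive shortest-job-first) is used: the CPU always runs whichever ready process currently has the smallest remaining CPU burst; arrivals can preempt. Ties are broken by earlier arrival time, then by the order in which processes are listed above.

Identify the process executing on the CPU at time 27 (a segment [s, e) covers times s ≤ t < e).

J1

Gantt: | J7 0-4 | J5 4-6 | J7 6-12 | J2 12-17 | J6 17-25 | J1 25-39 | J8 39-56 | J4 56-74 | J3 74-92 |
Completion: J1=39  J2=17  J3=92  J4=74  J5=6  J6=25  J7=12  J8=56
Turnaround (C−A): J1=36  J2=6  J3=74  J4=62  J5=2  J6=8  J7=12  J8=56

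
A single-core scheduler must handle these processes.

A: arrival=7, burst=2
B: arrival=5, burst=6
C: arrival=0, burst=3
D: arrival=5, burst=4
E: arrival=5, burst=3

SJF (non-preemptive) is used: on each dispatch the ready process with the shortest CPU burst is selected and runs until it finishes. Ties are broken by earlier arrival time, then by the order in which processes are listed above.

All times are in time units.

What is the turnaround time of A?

3

Timeline: | C 0-3 | idle 3-5 | E 5-8 | A 8-10 | D 10-14 | B 14-20 |
Completion: A=10  B=20  C=3  D=14  E=8
Turnaround(A) = completion − arrival = 10 − 7 = 3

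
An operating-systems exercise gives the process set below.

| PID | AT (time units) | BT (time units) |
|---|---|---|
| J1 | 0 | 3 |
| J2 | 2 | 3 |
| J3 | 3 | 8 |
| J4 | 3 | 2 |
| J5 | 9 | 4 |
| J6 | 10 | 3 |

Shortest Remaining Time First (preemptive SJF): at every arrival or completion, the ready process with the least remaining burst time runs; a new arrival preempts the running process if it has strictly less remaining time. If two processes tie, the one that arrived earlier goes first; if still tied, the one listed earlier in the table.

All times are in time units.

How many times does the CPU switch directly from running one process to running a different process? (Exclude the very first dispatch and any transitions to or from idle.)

Gantt: | J1 0-3 | J4 3-5 | J2 5-8 | J3 8-9 | J5 9-13 | J6 13-16 | J3 16-23 |
Completion: J1=3  J2=8  J3=23  J4=5  J5=13  J6=16

6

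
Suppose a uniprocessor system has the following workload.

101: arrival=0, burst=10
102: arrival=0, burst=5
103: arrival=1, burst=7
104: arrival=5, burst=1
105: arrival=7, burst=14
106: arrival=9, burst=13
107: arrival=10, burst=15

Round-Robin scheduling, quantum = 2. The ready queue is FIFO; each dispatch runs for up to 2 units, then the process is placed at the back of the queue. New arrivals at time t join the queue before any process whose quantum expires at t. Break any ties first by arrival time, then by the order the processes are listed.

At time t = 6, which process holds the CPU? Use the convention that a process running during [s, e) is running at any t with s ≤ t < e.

Timeline: | 101 0-2 | 102 2-4 | 103 4-6 | 101 6-8 | 102 8-10 | 104 10-11 | 103 11-13 | 105 13-15 | 101 15-17 | 106 17-19 | 107 19-21 | 102 21-22 | 103 22-24 | 105 24-26 | 101 26-28 | 106 28-30 | 107 30-32 | 103 32-33 | 105 33-35 | 101 35-37 | 106 37-39 | 107 39-41 | 105 41-43 | 106 43-45 | 107 45-47 | 105 47-49 | 106 49-51 | 107 51-53 | 105 53-55 | 106 55-57 | 107 57-59 | 105 59-61 | 106 61-62 | 107 62-65 |
Completion: 101=37  102=22  103=33  104=11  105=61  106=62  107=65

101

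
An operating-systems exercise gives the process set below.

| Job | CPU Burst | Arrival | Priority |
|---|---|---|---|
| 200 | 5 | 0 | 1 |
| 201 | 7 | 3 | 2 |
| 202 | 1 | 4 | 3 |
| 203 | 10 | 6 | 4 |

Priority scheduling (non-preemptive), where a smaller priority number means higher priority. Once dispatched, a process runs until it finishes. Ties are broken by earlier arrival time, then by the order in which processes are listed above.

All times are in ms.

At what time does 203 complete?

Schedule: | 200 0-5 | 201 5-12 | 202 12-13 | 203 13-23 |
Completion: 200=5  201=12  202=13  203=23

23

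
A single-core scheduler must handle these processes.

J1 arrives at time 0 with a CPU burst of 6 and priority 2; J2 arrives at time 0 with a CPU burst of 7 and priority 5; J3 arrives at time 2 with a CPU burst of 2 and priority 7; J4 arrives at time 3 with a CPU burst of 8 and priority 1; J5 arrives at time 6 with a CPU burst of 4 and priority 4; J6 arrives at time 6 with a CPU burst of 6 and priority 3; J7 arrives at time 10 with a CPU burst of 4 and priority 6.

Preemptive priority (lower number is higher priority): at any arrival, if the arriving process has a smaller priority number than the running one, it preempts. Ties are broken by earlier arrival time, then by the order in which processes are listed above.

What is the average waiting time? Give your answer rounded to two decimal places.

Timeline: | J1 0-3 | J4 3-11 | J1 11-14 | J6 14-20 | J5 20-24 | J2 24-31 | J7 31-35 | J3 35-37 |
Completion: J1=14  J2=31  J3=37  J4=11  J5=24  J6=20  J7=35
Turnaround (C−A): J1=14  J2=31  J3=35  J4=8  J5=18  J6=14  J7=25
Waiting times: J1=8, J2=24, J3=33, J4=0, J5=14, J6=8, J7=21
Average waiting = (8+24+33+0+14+8+21) / 7 = 108/7 = 15.43

15.43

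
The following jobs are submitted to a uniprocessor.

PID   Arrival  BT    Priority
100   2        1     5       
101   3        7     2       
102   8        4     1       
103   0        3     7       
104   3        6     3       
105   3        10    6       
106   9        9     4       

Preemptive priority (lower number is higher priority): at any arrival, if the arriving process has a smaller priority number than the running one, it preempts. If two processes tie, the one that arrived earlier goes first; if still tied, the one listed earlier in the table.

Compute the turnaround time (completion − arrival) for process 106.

20

Timeline: | 103 0-2 | 100 2-3 | 101 3-8 | 102 8-12 | 101 12-14 | 104 14-20 | 106 20-29 | 105 29-39 | 103 39-40 |
Completion: 100=3  101=14  102=12  103=40  104=20  105=39  106=29
Turnaround(106) = completion − arrival = 29 − 9 = 20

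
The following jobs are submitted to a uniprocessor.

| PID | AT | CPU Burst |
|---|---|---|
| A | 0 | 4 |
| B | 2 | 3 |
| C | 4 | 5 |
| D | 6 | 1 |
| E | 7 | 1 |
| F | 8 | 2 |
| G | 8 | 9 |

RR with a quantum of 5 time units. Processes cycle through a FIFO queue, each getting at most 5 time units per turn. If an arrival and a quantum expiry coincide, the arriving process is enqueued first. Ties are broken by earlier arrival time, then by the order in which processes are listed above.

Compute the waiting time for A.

Gantt: | A 0-4 | B 4-7 | C 7-12 | D 12-13 | E 13-14 | F 14-16 | G 16-25 |
Completion: A=4  B=7  C=12  D=13  E=14  F=16  G=25
Waiting(A) = turnaround − burst = 4 − 4 = 0

0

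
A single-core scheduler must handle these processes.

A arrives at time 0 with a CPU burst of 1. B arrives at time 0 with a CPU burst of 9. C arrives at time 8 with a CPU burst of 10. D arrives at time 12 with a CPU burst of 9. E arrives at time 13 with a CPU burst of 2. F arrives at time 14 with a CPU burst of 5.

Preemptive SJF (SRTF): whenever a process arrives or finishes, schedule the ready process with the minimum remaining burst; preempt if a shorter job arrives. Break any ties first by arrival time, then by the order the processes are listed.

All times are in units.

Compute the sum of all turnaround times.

Timeline: | A 0-1 | B 1-10 | C 10-13 | E 13-15 | F 15-20 | C 20-27 | D 27-36 |
Completion: A=1  B=10  C=27  D=36  E=15  F=20
Turnaround (C−A): A=1  B=10  C=19  D=24  E=2  F=6
Turnaround = completion − arrival: A=1, B=10, C=19, D=24, E=2, F=6
Total turnaround = 1 + 10 + 19 + 24 + 2 + 6 = 62

62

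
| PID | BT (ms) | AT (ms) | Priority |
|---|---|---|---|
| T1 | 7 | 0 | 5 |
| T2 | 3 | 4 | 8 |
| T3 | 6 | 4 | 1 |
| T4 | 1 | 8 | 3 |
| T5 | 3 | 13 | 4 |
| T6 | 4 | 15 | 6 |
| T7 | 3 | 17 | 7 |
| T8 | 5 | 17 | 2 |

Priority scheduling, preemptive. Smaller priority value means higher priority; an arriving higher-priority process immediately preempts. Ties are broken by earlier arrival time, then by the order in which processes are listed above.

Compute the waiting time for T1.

10

Schedule: | T1 0-4 | T3 4-10 | T4 10-11 | T1 11-13 | T5 13-16 | T1 16-17 | T8 17-22 | T6 22-26 | T7 26-29 | T2 29-32 |
Completion: T1=17  T2=32  T3=10  T4=11  T5=16  T6=26  T7=29  T8=22
Waiting(T1) = turnaround − burst = 17 − 7 = 10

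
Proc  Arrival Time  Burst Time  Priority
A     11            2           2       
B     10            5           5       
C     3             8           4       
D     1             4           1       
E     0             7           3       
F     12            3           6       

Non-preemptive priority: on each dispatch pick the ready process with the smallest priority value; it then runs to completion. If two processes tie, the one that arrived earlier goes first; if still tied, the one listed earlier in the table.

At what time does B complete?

26

Timeline: | E 0-7 | D 7-11 | A 11-13 | C 13-21 | B 21-26 | F 26-29 |
Completion: A=13  B=26  C=21  D=11  E=7  F=29
Turnaround (C−A): A=2  B=16  C=18  D=10  E=7  F=17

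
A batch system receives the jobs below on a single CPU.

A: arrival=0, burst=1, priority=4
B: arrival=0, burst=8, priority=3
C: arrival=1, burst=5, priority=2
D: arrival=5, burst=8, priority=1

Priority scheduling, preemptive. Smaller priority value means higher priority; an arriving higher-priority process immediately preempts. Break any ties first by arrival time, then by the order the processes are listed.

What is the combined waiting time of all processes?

42

Gantt: | B 0-1 | C 1-5 | D 5-13 | C 13-14 | B 14-21 | A 21-22 |
Completion: A=22  B=21  C=14  D=13
Waiting = turnaround − burst: A=21, B=13, C=8, D=0
Total waiting = 21 + 13 + 8 + 0 = 42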